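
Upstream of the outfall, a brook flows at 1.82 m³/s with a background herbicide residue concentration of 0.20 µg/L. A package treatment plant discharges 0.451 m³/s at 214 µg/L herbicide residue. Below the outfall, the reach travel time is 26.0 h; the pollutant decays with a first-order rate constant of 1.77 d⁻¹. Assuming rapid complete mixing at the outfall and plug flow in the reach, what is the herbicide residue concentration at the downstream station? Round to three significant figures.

6.27 µg/L

Flow-weighted average: C = (1.820·0.2000 + 0.4510·214.0) / 2.271 = 96.88/2.271 = 42.66 µg/L.
First-order decay: C = 42.66·exp(−k·t) = 42.66·0.1470 = 6.270 µg/L.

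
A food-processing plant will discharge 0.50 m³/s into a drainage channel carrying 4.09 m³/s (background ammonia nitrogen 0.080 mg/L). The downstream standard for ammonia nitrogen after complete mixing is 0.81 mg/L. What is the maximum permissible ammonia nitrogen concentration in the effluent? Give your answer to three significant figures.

At the limit, (Qr·Cr + Qe·Cₑ)/(Qr + Qe) = 0.81:
Cₑ = (4.590·0.81 − 4.090·0.08000) / 0.5000 = 6.781 mg/L.

6.78 mg/L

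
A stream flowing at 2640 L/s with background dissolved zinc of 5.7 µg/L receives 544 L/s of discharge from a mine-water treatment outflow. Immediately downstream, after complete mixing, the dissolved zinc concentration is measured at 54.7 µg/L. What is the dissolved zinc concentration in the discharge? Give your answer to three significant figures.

Mass balance: 2640·5.700 + 544.0·Cₑ = 3184·54.70
→ Cₑ = (3184·54.70 − 2640·5.700) / 544.0 = 292.5 µg/L.

292 µg/L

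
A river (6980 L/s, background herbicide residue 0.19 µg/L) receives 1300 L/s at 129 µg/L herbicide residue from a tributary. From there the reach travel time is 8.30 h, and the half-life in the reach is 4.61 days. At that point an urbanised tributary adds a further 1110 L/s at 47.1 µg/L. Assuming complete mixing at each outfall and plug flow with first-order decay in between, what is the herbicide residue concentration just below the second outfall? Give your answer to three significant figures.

Mass balance: C = (6980·0.1900 + 1300·129.0) / 8280 = 169000/8280 = 20.41 µg/L; combined flow 8280 L/s.
Half-life 4.61 d → k = ln 2 / 4.61 = 0.1504 d⁻¹.
First-order decay: C = 20.41·exp(−k·t) = 20.41·0.9493 = 19.38 µg/L.
At the second outfall, C = (8280·19.38 + 1110·47.10) / (8280 + 1110) = 22.66 µg/L.

22.7 µg/L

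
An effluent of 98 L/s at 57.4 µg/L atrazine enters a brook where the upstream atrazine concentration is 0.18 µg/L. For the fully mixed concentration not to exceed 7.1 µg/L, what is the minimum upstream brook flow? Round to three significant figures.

Set C_mix = 7.1: (Q·0.1800 + 98.00·57.40) / (Q + 98.00) = 7.1
→ Q = 98.00·(57.40 − 7.1)/(7.1 − 0.1800) = 712.3 L/s.

712 L/s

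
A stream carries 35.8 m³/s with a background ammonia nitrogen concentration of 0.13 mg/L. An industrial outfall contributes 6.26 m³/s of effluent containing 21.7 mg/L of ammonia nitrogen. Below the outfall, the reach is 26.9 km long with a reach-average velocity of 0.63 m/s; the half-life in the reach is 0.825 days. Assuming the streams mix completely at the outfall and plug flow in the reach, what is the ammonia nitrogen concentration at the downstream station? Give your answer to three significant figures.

2.21 mg/L

Mixed concentration C = ΣQC/ΣQ = (35.80·0.1300 + 6.260·21.70) / 42.06 = 140.5/42.06 = 3.340 mg/L.
Travel time t = 26.9·1000 / 0.63 = 42700 s = 11.86 h.
Half-life 0.825 d → k = ln 2 / 0.825 = 0.8402 d⁻¹.
After decay, C = 3.340 × e^(−kt) = 3.340 × 0.6602 = 2.205 mg/L.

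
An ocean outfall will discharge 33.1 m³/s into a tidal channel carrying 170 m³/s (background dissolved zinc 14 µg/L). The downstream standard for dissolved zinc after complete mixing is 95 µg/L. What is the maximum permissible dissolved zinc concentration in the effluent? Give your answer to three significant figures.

At the limit, (Qr·Cr + Qe·Cₑ)/(Qr + Qe) = 95:
Cₑ = (203.1·95 − 170.0·14.00) / 33.10 = 511.0 µg/L.

511 µg/L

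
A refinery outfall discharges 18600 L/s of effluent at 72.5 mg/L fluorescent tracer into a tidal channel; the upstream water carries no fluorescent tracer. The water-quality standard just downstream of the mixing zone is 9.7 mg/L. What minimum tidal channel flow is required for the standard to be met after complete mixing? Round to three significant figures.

120000 L/s

Set C_mix = 9.7: (Q·0 + 18600·72.50) / (Q + 18600) = 9.7
→ Q = 18600·(72.50 − 9.7)/(9.7 − 0) = 120400 L/s.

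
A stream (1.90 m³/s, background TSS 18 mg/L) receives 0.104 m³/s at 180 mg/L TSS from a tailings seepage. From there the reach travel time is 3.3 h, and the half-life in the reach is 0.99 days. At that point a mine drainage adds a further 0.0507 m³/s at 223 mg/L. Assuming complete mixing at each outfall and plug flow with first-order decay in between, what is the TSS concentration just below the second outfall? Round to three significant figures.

28.9 mg/L

Flow-weighted average: C = (1.900·18.00 + 0.1040·180.0) / 2.004 = 52.92/2.004 = 26.41 mg/L; combined flow 2.004 m³/s.
Half-life 0.99 d → k = ln 2 / 0.99 = 0.7001 d⁻¹.
Applying C = C₀e^(−kt): 26.41 × 0.9082 = 23.98 mg/L.
At the second outfall, C = (2.004·23.98 + 0.05070·223.0) / (2.004 + 0.05070) = 28.89 mg/L.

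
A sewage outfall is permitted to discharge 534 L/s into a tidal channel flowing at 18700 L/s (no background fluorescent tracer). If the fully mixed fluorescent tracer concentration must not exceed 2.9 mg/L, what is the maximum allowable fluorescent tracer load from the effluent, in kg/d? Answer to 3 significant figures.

4820 kg/d

Mass balance at the limit: 18700·0 + 534.0·Cₑ = 19230·2.9 → Cₑ = 104.5 mg/L.
534.0 L/s = 0.5340 m³/s. Load = 0.5340 m³/s × 104.5 g/m³ × 86 400 s/d = 4819 kg/d.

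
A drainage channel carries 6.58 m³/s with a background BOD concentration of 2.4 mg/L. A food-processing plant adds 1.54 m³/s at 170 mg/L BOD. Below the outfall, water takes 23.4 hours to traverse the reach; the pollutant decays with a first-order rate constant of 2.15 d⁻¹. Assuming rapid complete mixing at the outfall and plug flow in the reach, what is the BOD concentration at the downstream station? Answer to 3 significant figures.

4.20 mg/L

Conservation of mass: C = (6.580·2.400 + 1.540·170.0) / 8.120 = 277.6/8.120 = 34.19 mg/L.
Applying C = C₀e^(−kt): 34.19 × 0.1229 = 4.202 mg/L.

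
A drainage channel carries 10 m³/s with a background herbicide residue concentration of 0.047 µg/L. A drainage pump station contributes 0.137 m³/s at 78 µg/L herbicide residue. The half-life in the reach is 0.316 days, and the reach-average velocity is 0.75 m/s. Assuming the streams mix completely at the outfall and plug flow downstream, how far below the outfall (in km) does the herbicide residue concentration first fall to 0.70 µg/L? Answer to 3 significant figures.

Mixed concentration C = ΣQC/ΣQ = (10.00·0.04700 + 0.1370·78.00) / 10.14 = 11.16/10.14 = 1.101 µg/L.
Half-life 0.316 d → k = ln 2 / 0.316 = 2.194 d⁻¹.
Set 1.101·exp(−k·t) = 0.70 → t = ln(1.101/0.70)/k = 17820 s = 4.951 h.
Distance = v·t = 0.75·17820 = 13370 m = 13.37 km.

13.4 km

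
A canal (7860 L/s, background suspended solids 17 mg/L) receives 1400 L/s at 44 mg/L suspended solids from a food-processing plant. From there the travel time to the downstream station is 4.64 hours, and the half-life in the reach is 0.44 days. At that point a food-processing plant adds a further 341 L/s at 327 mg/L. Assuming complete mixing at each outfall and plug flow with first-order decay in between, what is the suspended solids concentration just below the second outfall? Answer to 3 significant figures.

26.6 mg/L

Conservation of mass: C = (7860·17.00 + 1400·44.00) / 9260 = 195200/9260 = 21.08 mg/L; combined flow 9260 L/s.
Half-life 0.44 d → k = ln 2 / 0.44 = 1.575 d⁻¹.
Decay over the reach: 21.08·exp(−kt) = 21.08·0.7374 = 15.55 mg/L.
Second outfall: C = (9260·15.55 + 341.0·327.0)/9601 = 26.61 mg/L.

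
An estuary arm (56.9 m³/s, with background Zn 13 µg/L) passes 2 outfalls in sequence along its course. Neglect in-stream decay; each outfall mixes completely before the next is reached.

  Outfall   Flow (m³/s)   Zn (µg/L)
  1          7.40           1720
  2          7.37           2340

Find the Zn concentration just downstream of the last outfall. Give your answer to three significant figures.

429 µg/L

Below outfall 1: Q → 64.30 m³/s, C = (56.90·13.00 + 7.400·1720)/64.30 = 209.5 µg/L.
Below outfall 2: Q → 71.67 m³/s, C = (64.30·209.5 + 7.370·2340)/71.67 = 428.5 µg/L.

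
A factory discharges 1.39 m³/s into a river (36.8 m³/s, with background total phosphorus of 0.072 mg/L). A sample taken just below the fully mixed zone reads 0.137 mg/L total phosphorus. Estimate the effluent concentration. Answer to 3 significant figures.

Mass balance: 36.80·0.07200 + 1.390·Cₑ = 38.19·0.1370
→ Cₑ = (38.19·0.1370 − 36.80·0.07200) / 1.390 = 1.858 mg/L.

1.86 mg/L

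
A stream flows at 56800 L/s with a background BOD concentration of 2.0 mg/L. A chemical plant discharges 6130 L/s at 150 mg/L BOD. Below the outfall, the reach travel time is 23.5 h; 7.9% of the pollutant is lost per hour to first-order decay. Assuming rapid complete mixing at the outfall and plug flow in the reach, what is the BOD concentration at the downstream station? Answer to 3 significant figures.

After mixing, C = (56800·2.000 + 6130·150.0) / 62930 = 1033000/62930 = 16.42 mg/L.
7.9%/h lost → k = −ln(1 − 0.079) = 0.08230 h⁻¹.
Decay over the reach: 16.42·exp(−kt) = 16.42·0.1446 = 2.373 mg/L.

2.37 mg/L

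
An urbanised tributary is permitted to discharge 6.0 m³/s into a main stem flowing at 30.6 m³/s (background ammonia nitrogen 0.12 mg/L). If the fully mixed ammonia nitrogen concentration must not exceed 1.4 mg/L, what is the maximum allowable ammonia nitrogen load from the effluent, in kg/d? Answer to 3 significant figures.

4110 kg/d

Mass balance at the limit: 30.60·0.1200 + 6.000·Cₑ = 36.60·1.4 → Cₑ = 7.928 mg/L.
Load = 6.000 m³/s × 7.928 g/m³ × 86 400 s/d = 4110 kg/d.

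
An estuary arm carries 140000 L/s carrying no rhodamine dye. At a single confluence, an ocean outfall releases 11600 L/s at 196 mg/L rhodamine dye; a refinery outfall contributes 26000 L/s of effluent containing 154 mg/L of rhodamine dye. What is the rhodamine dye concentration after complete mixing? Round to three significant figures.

35.3 mg/L

Mass balance: C = (140000·0 + 11600·196.0 + 26000·154.0) / 177600 = 6278000/177600 = 35.35 mg/L.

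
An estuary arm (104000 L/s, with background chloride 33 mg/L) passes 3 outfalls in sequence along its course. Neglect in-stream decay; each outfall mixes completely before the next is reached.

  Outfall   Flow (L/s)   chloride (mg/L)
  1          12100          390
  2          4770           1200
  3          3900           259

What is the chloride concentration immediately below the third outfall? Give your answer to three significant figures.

Below outfall 1: Q → 116100 L/s, C = (104000·33.00 + 12100·390.0)/116100 = 70.21 mg/L.
Below outfall 2: Q → 120900 L/s, C = (116100·70.21 + 4770·1200)/120900 = 114.8 mg/L.
Below outfall 3: Q → 124800 L/s, C = (120900·114.8 + 3900·259.0)/124800 = 119.3 mg/L.

119 mg/L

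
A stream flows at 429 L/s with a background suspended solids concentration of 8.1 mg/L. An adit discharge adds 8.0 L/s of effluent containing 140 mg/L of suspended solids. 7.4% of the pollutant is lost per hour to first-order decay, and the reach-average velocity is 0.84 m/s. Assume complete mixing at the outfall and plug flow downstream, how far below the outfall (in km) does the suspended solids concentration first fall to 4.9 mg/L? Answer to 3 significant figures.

30.0 km

Mixed concentration C = ΣQC/ΣQ = (429.0·8.100 + 8.000·140.0) / 437.0 = 4595/437.0 = 10.51 mg/L.
7.4%/h lost → k = −ln(1 − 0.074) = 0.07688 h⁻¹.
Set 10.51·exp(−k·t) = 4.9 → t = ln(10.51/4.9)/k = 35750 s = 9.931 h.
Distance = v·t = 0.84·35750 = 30030 m = 30.03 km.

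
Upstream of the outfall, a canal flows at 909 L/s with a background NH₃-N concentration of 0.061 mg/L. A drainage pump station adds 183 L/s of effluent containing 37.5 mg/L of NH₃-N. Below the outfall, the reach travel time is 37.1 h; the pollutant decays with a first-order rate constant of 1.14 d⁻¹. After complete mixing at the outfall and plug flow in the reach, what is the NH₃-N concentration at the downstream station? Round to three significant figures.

1.09 mg/L

Mass balance: C = (909.0·0.06100 + 183.0·37.50) / 1092 = 6918/1092 = 6.335 mg/L.
Decay over the reach: 6.335·exp(−kt) = 6.335·0.1717 = 1.087 mg/L.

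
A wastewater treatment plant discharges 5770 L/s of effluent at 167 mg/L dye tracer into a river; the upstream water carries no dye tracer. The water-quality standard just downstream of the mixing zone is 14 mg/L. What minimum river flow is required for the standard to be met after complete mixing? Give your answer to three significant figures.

63100 L/s

Set C_mix = 14: (Q·0 + 5770·167.0) / (Q + 5770) = 14
→ Q = 5770·(167.0 − 14)/(14 − 0) = 63060 L/s.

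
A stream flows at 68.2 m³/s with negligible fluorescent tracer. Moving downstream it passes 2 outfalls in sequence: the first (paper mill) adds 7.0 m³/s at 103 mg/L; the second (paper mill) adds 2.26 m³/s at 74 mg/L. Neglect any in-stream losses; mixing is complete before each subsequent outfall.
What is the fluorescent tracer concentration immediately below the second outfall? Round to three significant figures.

Below outfall 1: Q → 75.20 m³/s, C = (68.20·0 + 7.000·103.0)/75.20 = 9.588 mg/L.
Below outfall 2: Q → 77.46 m³/s, C = (75.20·9.588 + 2.260·74.00)/77.46 = 11.47 mg/L.

11.5 mg/L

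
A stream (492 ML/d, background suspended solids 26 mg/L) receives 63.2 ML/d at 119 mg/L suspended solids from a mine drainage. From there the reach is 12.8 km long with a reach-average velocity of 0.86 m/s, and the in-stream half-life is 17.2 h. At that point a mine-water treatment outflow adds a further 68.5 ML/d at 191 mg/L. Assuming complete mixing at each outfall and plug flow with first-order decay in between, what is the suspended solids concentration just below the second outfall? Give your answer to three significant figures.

Flow-weighted average: C = (492.0·26.00 + 63.20·119.0) / 555.2 = 20310/555.2 = 36.59 mg/L; combined flow 555.2 ML/d.
Travel time t = 12.8·1000 / 0.86 = 14880 s = 4.134 h.
Half-life 17.2 h → k = ln 2 / 17.2 = 0.04030 h⁻¹ = 0.9672 d⁻¹.
Decay over the reach: 36.59·exp(−kt) = 36.59·0.8465 = 30.97 mg/L.
Second outfall: C = (555.2·30.97 + 68.50·191.0)/623.7 = 48.55 mg/L.

48.5 mg/L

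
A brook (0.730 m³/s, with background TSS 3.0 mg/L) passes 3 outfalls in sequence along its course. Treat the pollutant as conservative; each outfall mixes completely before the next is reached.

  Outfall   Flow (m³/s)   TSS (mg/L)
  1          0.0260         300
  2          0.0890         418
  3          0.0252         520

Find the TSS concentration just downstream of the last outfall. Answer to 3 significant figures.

Below outfall 1: Q → 0.7560 m³/s, C = (0.7300·3.000 + 0.02600·300.0)/0.7560 = 13.21 mg/L.
Below outfall 2: Q → 0.8450 m³/s, C = (0.7560·13.21 + 0.08900·418.0)/0.8450 = 55.85 mg/L.
Below outfall 3: Q → 0.8702 m³/s, C = (0.8450·55.85 + 0.02520·520.0)/0.8702 = 69.29 mg/L.

69.3 mg/L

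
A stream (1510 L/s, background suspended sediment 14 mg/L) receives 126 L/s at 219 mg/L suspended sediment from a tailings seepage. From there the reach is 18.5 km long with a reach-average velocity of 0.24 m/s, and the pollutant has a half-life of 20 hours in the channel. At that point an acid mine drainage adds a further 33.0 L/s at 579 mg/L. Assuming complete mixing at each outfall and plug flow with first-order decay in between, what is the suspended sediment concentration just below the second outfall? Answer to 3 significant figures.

25.4 mg/L

Mass balance: C = (1510·14.00 + 126.0·219.0) / 1636 = 48730/1636 = 29.79 mg/L; combined flow 1636 L/s.
Travel time t = 18.5·1000 / 0.24 = 77080 s = 21.41 h.
Half-life 20 h → k = ln 2 / 20 = 0.03466 h⁻¹ = 0.8318 d⁻¹.
Applying C = C₀e^(−kt): 29.79 × 0.4761 = 14.18 mg/L.
Second outfall: C = (1636·14.18 + 33.00·579.0)/1669 = 25.35 mg/L.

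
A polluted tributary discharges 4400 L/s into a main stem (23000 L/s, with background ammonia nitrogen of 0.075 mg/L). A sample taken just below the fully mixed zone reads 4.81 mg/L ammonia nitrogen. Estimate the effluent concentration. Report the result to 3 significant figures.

29.6 mg/L

Mass balance: 23000·0.07500 + 4400·Cₑ = 27400·4.810
→ Cₑ = (27400·4.810 − 23000·0.07500) / 4400 = 29.56 mg/L.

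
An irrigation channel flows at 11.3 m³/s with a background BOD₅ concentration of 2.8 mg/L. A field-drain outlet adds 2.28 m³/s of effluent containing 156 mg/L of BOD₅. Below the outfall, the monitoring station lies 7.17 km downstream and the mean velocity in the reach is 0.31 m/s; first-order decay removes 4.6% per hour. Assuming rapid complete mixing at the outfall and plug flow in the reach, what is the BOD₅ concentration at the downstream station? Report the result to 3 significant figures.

Mixed concentration C = ΣQC/ΣQ = (11.30·2.800 + 2.280·156.0) / 13.58 = 387.3/13.58 = 28.52 mg/L.
Travel time t = 7.17·1000 / 0.31 = 23130 s = 6.425 h.
4.6%/h lost → k = −ln(1 − 0.046) = 0.04709 h⁻¹.
First-order decay: C = 28.52·exp(−k·t) = 28.52·0.7389 = 21.08 mg/L.

21.1 mg/L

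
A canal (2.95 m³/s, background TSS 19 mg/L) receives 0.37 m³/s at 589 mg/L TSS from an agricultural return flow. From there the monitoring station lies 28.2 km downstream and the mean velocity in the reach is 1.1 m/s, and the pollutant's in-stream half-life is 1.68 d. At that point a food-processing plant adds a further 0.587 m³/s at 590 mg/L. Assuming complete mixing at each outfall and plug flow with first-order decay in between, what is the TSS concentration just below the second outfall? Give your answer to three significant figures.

Conservation of mass: C = (2.950·19.00 + 0.3700·589.0) / 3.320 = 274.0/3.320 = 82.52 mg/L; combined flow 3.320 m³/s.
Travel time t = 28.2·1000 / 1.1 = 25640 s = 7.121 h.
Half-life 1.68 d → k = ln 2 / 1.68 = 0.4126 d⁻¹.
Applying C = C₀e^(−kt): 82.52 × 0.8848 = 73.02 mg/L.
Second outfall: C = (3.320·73.02 + 0.5870·590.0)/3.907 = 150.7 mg/L.

151 mg/L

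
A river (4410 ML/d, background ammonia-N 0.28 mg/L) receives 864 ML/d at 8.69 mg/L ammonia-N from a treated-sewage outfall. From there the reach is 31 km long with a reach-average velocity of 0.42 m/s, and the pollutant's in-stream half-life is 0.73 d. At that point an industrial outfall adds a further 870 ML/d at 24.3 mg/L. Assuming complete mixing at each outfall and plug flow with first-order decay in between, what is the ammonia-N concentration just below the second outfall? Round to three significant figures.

Mixed concentration C = ΣQC/ΣQ = (4410·0.2800 + 864.0·8.690) / 5274 = 8743/5274 = 1.658 mg/L; combined flow 5274 ML/d.
Travel time t = 31·1000 / 0.42 = 73810 s = 20.50 h.
Half-life 0.73 d → k = ln 2 / 0.73 = 0.9495 d⁻¹.
After decay, C = 1.658 × e^(−kt) = 1.658 × 0.4443 = 0.7366 mg/L.
Second outfall: C = (5274·0.7366 + 870.0·24.30)/6144 = 4.073 mg/L.

4.07 mg/L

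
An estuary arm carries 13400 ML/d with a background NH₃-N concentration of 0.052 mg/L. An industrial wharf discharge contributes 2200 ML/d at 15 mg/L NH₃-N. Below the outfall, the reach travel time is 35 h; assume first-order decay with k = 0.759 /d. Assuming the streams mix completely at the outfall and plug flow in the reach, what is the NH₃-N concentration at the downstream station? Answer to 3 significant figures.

0.714 mg/L

After mixing, C = (13400·0.05200 + 2200·15.00) / 15600 = 33700/15600 = 2.160 mg/L.
Applying C = C₀e^(−kt): 2.160 × 0.3306 = 0.7141 mg/L.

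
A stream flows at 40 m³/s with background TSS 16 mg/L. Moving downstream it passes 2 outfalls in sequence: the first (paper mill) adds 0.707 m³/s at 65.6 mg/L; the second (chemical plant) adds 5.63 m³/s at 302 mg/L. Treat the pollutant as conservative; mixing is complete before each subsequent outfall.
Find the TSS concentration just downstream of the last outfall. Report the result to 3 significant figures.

51.5 mg/L

After outfall 1: Q = 40.00 + 0.7070 = 40.71 m³/s; C = (40.00·16.00 + 0.7070·65.60)/40.71 = 16.86 mg/L.
After outfall 2: Q = 40.71 + 5.630 = 46.34 m³/s; C = (40.71·16.86 + 5.630·302.0)/46.34 = 51.51 mg/L.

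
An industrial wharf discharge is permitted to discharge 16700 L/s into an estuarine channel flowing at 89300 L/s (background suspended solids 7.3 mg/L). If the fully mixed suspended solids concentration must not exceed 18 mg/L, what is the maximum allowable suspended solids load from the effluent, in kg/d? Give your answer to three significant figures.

Mass balance at the limit: 89300·7.300 + 16700·Cₑ = 106000·18 → Cₑ = 75.22 mg/L.
16700 L/s = 16.70 m³/s. Load = 16.70 m³/s × 75.22 g/m³ × 86 400 s/d = 108500 kg/d.

109000 kg/d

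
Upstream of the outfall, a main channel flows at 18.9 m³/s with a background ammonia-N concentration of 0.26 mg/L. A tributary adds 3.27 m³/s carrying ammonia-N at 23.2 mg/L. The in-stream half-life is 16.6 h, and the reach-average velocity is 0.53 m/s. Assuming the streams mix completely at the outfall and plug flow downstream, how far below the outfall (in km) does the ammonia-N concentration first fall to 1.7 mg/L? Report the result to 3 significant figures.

Mass balance: C = (18.90·0.2600 + 3.270·23.20) / 22.17 = 80.78/22.17 = 3.644 mg/L.
Half-life 16.6 h → k = ln 2 / 16.6 = 0.04176 h⁻¹ = 1.002 d⁻¹.
Set 3.644·exp(−k·t) = 1.7 → t = ln(3.644/1.7)/k = 65730 s = 18.26 h.
Distance = v·t = 0.53·65730 = 34830 m = 34.83 km.

34.8 km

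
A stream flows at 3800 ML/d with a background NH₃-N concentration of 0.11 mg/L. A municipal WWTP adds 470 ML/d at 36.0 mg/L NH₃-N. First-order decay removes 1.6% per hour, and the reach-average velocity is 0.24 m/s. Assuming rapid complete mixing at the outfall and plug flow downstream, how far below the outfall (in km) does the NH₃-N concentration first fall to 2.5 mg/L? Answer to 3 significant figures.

26.0 km

Conservation of mass: C = (3800·0.1100 + 470.0·36.00) / 4270 = 17340/4270 = 4.060 mg/L.
1.6%/h lost → k = −ln(1 − 0.016) = 0.01613 h⁻¹.
Set 4.060·exp(−k·t) = 2.5 → t = ln(4.060/2.5)/k = 108200 s = 30.07 h.
Distance = v·t = 0.24·108200 = 25980 m = 25.98 km.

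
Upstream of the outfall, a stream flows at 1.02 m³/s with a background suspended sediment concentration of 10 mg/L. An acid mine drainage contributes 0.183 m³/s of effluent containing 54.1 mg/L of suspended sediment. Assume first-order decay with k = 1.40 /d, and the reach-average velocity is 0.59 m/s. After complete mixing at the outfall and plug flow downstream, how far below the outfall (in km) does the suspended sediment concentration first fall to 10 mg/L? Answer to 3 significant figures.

18.7 km

Conservation of mass: C = (1.020·10.00 + 0.1830·54.10) / 1.203 = 20.10/1.203 = 16.71 mg/L.
Set 16.71·exp(−k·t) = 10 → t = ln(16.71/10)/k = 31680 s = 8.800 h.
Distance = v·t = 0.59·31680 = 18690 m = 18.69 km.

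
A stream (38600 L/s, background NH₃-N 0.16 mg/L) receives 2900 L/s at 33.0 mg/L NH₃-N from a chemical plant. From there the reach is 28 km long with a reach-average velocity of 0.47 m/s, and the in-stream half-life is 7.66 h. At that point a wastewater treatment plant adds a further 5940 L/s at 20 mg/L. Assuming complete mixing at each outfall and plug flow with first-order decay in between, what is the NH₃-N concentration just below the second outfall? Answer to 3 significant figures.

After mixing, C = (38600·0.1600 + 2900·33.00) / 41500 = 101900/41500 = 2.455 mg/L; combined flow 41500 L/s.
Travel time t = 28·1000 / 0.47 = 59570 s = 16.55 h.
Half-life 7.66 h → k = ln 2 / 7.66 = 0.09049 h⁻¹ = 2.172 d⁻¹.
Applying C = C₀e^(−kt): 2.455 × 0.2237 = 0.5491 mg/L.
At the second outfall, C = (41500·0.5491 + 5940·20.00) / (41500 + 5940) = 2.985 mg/L.

2.98 mg/L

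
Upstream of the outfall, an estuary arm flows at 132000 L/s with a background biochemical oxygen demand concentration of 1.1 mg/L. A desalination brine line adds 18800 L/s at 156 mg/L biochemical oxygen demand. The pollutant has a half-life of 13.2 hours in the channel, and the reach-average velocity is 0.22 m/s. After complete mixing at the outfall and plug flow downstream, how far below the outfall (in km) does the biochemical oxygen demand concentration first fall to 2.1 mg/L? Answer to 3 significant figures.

Conservation of mass: C = (132000·1.100 + 18800·156.0) / 150800 = 3078000/150800 = 20.41 mg/L.
Half-life 13.2 h → k = ln 2 / 13.2 = 0.05251 h⁻¹ = 1.260 d⁻¹.
Set 20.41·exp(−k·t) = 2.1 → t = ln(20.41/2.1)/k = 155900 s = 43.31 h.
Distance = v·t = 0.22·155900 = 34300 m = 34.30 km.

34.3 km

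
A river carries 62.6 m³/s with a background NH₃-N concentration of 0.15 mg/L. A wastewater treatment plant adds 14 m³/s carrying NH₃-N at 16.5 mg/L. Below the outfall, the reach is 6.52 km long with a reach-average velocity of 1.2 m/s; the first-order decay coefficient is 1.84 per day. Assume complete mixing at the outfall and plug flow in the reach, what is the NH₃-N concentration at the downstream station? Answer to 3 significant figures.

2.80 mg/L

Mass balance: C = (62.60·0.1500 + 14.00·16.50) / 76.60 = 240.4/76.60 = 3.138 mg/L.
Travel time t = 6.52·1000 / 1.2 = 5433 s = 1.509 h.
Decay over the reach: 3.138·exp(−kt) = 3.138·0.8907 = 2.795 mg/L.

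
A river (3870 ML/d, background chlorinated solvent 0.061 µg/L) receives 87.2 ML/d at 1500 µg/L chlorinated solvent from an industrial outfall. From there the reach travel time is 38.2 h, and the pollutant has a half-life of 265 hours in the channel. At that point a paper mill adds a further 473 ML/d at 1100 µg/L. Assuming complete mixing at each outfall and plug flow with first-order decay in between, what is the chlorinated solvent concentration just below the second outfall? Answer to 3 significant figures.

Mixed concentration C = ΣQC/ΣQ = (3870·0.06100 + 87.20·1500) / 3957 = 131000/3957 = 33.11 µg/L; combined flow 3957 ML/d.
Half-life 265 h → k = ln 2 / 265 = 0.002616 h⁻¹ = 0.06278 d⁻¹.
First-order decay: C = 33.11·exp(−k·t) = 33.11·0.9049 = 29.96 µg/L.
Second outfall: C = (3957·29.96 + 473.0·1100)/4430 = 144.2 µg/L.

144 µg/L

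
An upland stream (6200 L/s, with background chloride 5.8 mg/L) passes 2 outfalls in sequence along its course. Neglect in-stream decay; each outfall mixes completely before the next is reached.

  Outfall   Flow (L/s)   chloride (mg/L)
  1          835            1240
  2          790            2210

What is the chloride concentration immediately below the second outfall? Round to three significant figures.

After outfall 1: Q = 6200 + 835.0 = 7035 L/s; C = (6200·5.800 + 835.0·1240)/7035 = 152.3 mg/L.
After outfall 2: Q = 7035 + 790.0 = 7825 L/s; C = (7035·152.3 + 790.0·2210)/7825 = 360.0 mg/L.

360 mg/L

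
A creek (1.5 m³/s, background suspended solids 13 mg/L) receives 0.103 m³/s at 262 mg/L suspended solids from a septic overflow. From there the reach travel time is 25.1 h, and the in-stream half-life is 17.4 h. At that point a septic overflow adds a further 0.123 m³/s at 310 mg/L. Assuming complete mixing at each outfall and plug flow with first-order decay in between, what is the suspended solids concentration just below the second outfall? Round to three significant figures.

32.0 mg/L

Mass balance: C = (1.500·13.00 + 0.1030·262.0) / 1.603 = 46.49/1.603 = 29.00 mg/L; combined flow 1.603 m³/s.
Half-life 17.4 h → k = ln 2 / 17.4 = 0.03984 h⁻¹ = 0.9561 d⁻¹.
First-order decay: C = 29.00·exp(−k·t) = 29.00·0.3679 = 10.67 mg/L.
At the second outfall, C = (1.603·10.67 + 0.1230·310.0) / (1.603 + 0.1230) = 32.00 mg/L.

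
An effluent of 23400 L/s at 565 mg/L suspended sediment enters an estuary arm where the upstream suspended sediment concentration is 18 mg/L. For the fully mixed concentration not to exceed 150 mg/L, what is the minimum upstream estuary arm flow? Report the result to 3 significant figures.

73600 L/s

Set C_mix = 150: (Q·18.00 + 23400·565.0) / (Q + 23400) = 150
→ Q = 23400·(565.0 − 150)/(150 − 18.00) = 73570 L/s.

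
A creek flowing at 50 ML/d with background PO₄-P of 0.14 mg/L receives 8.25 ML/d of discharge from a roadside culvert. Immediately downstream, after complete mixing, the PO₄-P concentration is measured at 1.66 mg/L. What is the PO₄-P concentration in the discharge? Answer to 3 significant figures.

Mass balance: 50.00·0.1400 + 8.250·Cₑ = 58.25·1.660
→ Cₑ = (58.25·1.660 − 50.00·0.1400) / 8.250 = 10.87 mg/L.

10.9 mg/L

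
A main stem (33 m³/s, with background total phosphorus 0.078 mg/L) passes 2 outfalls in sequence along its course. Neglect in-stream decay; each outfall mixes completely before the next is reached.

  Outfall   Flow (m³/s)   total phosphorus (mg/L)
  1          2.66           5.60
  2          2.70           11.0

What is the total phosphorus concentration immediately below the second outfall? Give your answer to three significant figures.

After outfall 1: Q = 33.00 + 2.660 = 35.66 m³/s; C = (33.00·0.07800 + 2.660·5.600)/35.66 = 0.4899 mg/L.
After outfall 2: Q = 35.66 + 2.700 = 38.36 m³/s; C = (35.66·0.4899 + 2.700·11.00)/38.36 = 1.230 mg/L.

1.23 mg/L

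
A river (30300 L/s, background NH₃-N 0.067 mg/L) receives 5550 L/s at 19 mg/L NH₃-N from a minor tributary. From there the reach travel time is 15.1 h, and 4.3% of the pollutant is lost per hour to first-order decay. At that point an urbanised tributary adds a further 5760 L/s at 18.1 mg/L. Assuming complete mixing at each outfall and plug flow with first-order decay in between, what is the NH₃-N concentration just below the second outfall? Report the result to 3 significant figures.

3.84 mg/L

Flow-weighted average: C = (30300·0.06700 + 5550·19.00) / 35850 = 107500/35850 = 2.998 mg/L; combined flow 35850 L/s.
4.3%/h lost → k = −ln(1 − 0.043) = 0.04395 h⁻¹.
First-order decay: C = 2.998·exp(−k·t) = 2.998·0.5150 = 1.544 mg/L.
Second outfall: C = (35850·1.544 + 5760·18.10)/41610 = 3.836 mg/L.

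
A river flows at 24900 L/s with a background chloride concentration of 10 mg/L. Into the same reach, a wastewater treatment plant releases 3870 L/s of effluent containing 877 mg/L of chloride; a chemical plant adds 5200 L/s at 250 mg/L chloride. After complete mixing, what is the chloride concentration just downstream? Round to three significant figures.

146 mg/L

Flow-weighted average: C = (24900·10.00 + 3870·877.0 + 5200·250.0) / 33970 = 4943000/33970 = 145.5 mg/L.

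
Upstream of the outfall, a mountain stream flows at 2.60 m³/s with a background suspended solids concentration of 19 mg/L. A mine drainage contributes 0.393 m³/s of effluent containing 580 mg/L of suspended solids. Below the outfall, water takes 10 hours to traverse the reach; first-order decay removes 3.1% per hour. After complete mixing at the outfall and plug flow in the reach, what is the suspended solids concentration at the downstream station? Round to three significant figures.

67.6 mg/L

Conservation of mass: C = (2.600·19.00 + 0.3930·580.0) / 2.993 = 277.3/2.993 = 92.66 mg/L.
3.1%/h lost → k = −ln(1 − 0.031) = 0.03149 h⁻¹.
First-order decay: C = 92.66·exp(−k·t) = 92.66·0.7299 = 67.63 mg/L.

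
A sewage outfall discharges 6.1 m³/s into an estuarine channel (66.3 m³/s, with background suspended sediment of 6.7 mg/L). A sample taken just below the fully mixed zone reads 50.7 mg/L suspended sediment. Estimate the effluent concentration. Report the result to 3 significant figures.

Mass balance: 66.30·6.700 + 6.100·Cₑ = 72.40·50.70
→ Cₑ = (72.40·50.70 − 66.30·6.700) / 6.100 = 528.9 mg/L.

529 mg/L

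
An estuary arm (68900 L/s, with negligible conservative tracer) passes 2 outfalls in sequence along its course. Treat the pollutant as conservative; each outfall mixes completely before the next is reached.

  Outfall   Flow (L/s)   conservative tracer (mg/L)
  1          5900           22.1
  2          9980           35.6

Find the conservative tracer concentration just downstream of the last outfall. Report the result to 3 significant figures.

5.73 mg/L

After outfall 1: Q = 68900 + 5900 = 74800 L/s; C = (68900·0 + 5900·22.10)/74800 = 1.743 mg/L.
After outfall 2: Q = 74800 + 9980 = 84780 L/s; C = (74800·1.743 + 9980·35.60)/84780 = 5.729 mg/L.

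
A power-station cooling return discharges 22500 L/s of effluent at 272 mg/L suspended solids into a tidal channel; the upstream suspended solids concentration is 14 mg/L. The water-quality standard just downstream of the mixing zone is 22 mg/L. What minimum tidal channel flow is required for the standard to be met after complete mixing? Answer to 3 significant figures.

Set C_mix = 22: (Q·14.00 + 22500·272.0) / (Q + 22500) = 22
→ Q = 22500·(272.0 − 22)/(22 − 14.00) = 703100 L/s.

703000 L/s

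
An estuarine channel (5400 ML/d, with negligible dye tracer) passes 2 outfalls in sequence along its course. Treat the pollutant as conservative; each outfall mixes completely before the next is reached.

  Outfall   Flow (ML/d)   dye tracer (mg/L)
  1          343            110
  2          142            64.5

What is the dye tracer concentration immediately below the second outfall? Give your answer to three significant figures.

7.97 mg/L

Outfall 1: combined Q = 5743 ML/d; C = (5400·0 + 343.0·110.0)/5743 = 6.570 mg/L.
Outfall 2: combined Q = 5885 ML/d; C = (5743·6.570 + 142.0·64.50)/5885 = 7.968 mg/L.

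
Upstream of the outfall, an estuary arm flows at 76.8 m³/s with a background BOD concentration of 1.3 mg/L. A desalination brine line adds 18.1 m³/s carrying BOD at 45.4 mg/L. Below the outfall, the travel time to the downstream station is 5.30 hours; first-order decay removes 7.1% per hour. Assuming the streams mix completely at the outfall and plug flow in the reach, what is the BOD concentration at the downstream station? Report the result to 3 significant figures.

6.57 mg/L

Conservation of mass: C = (76.80·1.300 + 18.10·45.40) / 94.90 = 921.6/94.90 = 9.711 mg/L.
7.1%/h lost → k = −ln(1 − 0.071) = 0.07365 h⁻¹.
Decay over the reach: 9.711·exp(−kt) = 9.711·0.6768 = 6.573 mg/L.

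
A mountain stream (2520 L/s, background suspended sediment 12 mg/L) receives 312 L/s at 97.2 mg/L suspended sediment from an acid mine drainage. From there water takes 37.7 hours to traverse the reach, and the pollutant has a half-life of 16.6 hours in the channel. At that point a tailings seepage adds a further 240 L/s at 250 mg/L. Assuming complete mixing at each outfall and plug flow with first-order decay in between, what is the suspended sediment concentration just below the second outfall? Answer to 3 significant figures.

23.6 mg/L

Mixed concentration C = ΣQC/ΣQ = (2520·12.00 + 312.0·97.20) / 2832 = 60570/2832 = 21.39 mg/L; combined flow 2832 L/s.
Half-life 16.6 h → k = ln 2 / 16.6 = 0.04176 h⁻¹ = 1.002 d⁻¹.
After decay, C = 21.39 × e^(−kt) = 21.39 × 0.2072 = 4.431 mg/L.
Second outfall: C = (2832·4.431 + 240.0·250.0)/3072 = 23.62 mg/L.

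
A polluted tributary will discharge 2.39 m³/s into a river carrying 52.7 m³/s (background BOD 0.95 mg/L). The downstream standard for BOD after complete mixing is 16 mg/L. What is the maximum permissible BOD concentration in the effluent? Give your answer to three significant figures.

348 mg/L

At the limit, (Qr·Cr + Qe·Cₑ)/(Qr + Qe) = 16:
Cₑ = (55.09·16 − 52.70·0.9500) / 2.390 = 347.9 mg/L.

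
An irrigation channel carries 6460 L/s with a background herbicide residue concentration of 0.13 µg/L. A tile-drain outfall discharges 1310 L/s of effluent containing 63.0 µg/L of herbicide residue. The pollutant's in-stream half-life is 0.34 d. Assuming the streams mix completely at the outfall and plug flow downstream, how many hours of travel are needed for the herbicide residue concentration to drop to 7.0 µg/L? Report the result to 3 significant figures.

Mixed concentration C = ΣQC/ΣQ = (6460·0.1300 + 1310·63.00) / 7770 = 83370/7770 = 10.73 µg/L.
Half-life 0.34 d → k = ln 2 / 0.34 = 2.039 d⁻¹.
10.73·exp(−k·t) = 7.0 → t = ln(10.73/7.0)/k = 18100 s = 5.028 h.

5.03 h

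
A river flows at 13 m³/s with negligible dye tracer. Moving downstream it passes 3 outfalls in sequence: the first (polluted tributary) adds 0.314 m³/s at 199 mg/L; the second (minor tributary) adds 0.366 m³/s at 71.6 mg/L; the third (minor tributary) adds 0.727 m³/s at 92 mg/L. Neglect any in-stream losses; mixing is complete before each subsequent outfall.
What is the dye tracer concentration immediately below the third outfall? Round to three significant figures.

10.8 mg/L

After outfall 1: Q = 13.00 + 0.3140 = 13.31 m³/s; C = (13.00·0 + 0.3140·199.0)/13.31 = 4.693 mg/L.
After outfall 2: Q = 13.31 + 0.3660 = 13.68 m³/s; C = (13.31·4.693 + 0.3660·71.60)/13.68 = 6.483 mg/L.
After outfall 3: Q = 13.68 + 0.7270 = 14.41 m³/s; C = (13.68·6.483 + 0.7270·92.00)/14.41 = 10.80 mg/L.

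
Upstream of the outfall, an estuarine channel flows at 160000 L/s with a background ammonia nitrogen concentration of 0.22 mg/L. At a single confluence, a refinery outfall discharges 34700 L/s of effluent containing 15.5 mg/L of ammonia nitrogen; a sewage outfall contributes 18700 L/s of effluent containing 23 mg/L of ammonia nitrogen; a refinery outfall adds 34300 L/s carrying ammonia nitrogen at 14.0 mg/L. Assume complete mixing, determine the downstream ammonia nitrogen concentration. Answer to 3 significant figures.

5.99 mg/L

Mixed concentration C = ΣQC/ΣQ = (160000·0.2200 + 34700·15.50 + 18700·23.00 + 34300·14.00) / 247700 = 1483000/247700 = 5.988 mg/L.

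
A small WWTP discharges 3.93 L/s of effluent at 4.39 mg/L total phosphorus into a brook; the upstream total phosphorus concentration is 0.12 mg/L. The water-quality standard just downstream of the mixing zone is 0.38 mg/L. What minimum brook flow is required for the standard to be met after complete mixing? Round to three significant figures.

Set C_mix = 0.38: (Q·0.1200 + 3.930·4.390) / (Q + 3.930) = 0.38
→ Q = 3.930·(4.390 − 0.38)/(0.38 − 0.1200) = 60.61 L/s.

60.6 L/s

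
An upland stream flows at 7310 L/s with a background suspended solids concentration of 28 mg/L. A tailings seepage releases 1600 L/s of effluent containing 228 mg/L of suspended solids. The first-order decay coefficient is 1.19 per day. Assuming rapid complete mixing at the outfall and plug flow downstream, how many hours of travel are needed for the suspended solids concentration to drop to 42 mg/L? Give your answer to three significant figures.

Conservation of mass: C = (7310·28.00 + 1600·228.0) / 8910 = 569500/8910 = 63.91 mg/L.
63.91·exp(−k·t) = 42 → t = ln(63.91/42)/k = 30490 s = 8.468 h.

8.47 h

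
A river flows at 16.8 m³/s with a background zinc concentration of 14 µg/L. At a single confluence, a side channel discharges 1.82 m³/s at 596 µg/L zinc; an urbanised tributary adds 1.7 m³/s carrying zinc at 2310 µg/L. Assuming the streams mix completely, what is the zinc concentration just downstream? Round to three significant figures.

Conservation of mass: C = (16.80·14.00 + 1.820·596.0 + 1.700·2310) / 20.32 = 5247/20.32 = 258.2 µg/L.

258 µg/L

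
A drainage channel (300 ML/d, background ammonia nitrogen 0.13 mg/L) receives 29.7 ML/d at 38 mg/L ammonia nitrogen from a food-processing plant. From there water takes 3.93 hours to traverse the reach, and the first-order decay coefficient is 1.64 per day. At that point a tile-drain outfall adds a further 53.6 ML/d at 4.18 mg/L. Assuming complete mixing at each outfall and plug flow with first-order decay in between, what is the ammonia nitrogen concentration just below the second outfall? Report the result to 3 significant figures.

2.91 mg/L

Conservation of mass: C = (300.0·0.1300 + 29.70·38.00) / 329.7 = 1168/329.7 = 3.541 mg/L; combined flow 329.7 ML/d.
Decay over the reach: 3.541·exp(−kt) = 3.541·0.7645 = 2.707 mg/L.
Second outfall: C = (329.7·2.707 + 53.60·4.180)/383.3 = 2.913 mg/L.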